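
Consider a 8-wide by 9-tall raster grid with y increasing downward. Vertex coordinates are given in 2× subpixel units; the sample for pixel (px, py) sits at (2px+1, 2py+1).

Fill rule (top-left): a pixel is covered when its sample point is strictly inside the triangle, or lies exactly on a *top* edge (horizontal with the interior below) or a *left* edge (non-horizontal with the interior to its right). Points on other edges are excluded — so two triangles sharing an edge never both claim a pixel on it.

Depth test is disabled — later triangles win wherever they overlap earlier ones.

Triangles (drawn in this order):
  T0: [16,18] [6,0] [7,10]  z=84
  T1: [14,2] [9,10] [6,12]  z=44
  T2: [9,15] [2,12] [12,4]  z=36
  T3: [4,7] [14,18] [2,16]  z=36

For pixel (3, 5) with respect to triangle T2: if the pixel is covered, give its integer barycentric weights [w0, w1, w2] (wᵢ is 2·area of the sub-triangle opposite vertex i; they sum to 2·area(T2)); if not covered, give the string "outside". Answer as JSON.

T0:
  2·area = 82  (B↔C swapped to make it positive)
  edge (16, 18)→(7, 10): d=(-9,-8) top-left  bias=+0
  edge (7, 10)→(6, 0): d=(-1,-10) top-left  bias=+0
  edge (6, 0)→(16, 18): d=(10,18) right/bottom  bias=-1
    (3,1)@(7, 3): e=[63,7,12] → #
    (4,1)@(9, 3): e=[79,27,-24] → ·
    (3,2)@(7, 5): e=[45,5,32] → #
    (4,2)@(9, 5): e=[61,25,-4] → ·
    (3,3)@(7, 7): e=[27,3,52] → #
    (4,3)@(9, 7): e=[43,23,16] → #
    (5,3)@(11, 7): e=[59,43,-20] → ·
    (3,4)@(7, 9): e=[9,1,72] → #
    (5,4)@(11, 9): e=[41,41,0] → ·  [on edge]
    (3,5)@(7, 11): e=[-9,-1,92] → ·
    (4,5)@(9, 11): e=[7,19,56] → #
    (5,5)@(11, 11): e=[23,39,20] → #
  covered (12 px):
    · · · · · · · ·
    · · · # · · · ·
    · · · # · · · ·
    · · · # # · · ·
    · · · # # · · ·
    · · · · # # · ·
    · · · · · # # ·
    · · · · · · # ·
    · · · · · · · #
T1:
  2·area = 14
  edge (14, 2)→(9, 10): d=(-5,8) right/bottom  bias=-1
  edge (9, 10)→(6, 12): d=(-3,2) right/bottom  bias=-1
  edge (6, 12)→(14, 2): d=(8,-10) top-left  bias=+0
    (4,4)@(9, 9): e=[5,3,6] → #
    (5,4)@(11, 9): e=[-11,-1,26] → ·
    (3,5)@(7, 11): e=[11,1,2] → #
    (4,5)@(9, 11): e=[-5,-3,22] → ·
    (3,6)@(7, 13): e=[1,-5,18] → ·
  covered (2 px):
    · · · · · · · ·
    · · · · · · · ·
    · · · · · · · ·
    · · · · · · · ·
    · · · · # · · ·
    · · · # · · · ·
    · · · · · · · ·
    · · · · · · · ·
    · · · · · · · ·
T2:
  2·area = 86
  edge (9, 15)→(2, 12): d=(-7,-3) top-left  bias=+0
  edge (2, 12)→(12, 4): d=(10,-8) top-left  bias=+0
  edge (12, 4)→(9, 15): d=(-3,11) right/bottom  bias=-1
    (5,2)@(11, 5): e=[76,2,8] → #
    (6,2)@(13, 5): e=[82,18,-14] → ·
    (4,3)@(9, 7): e=[56,6,24] → #
    (6,3)@(13, 7): e=[68,38,-20] → ·
    (3,4)@(7, 9): e=[36,10,40] → #
    (5,4)@(11, 9): e=[48,42,-4] → ·
    (2,5)@(5, 11): e=[16,14,56] → #
    (5,5)@(11, 11): e=[34,62,-10] → ·
    (2,6)@(5, 13): e=[2,34,50] → #
    (5,6)@(11, 13): e=[20,82,-16] → ·
    (2,7)@(5, 15): e=[-12,54,44] → ·
    (3,7)@(7, 15): e=[-6,70,22] → ·
    (4,7)@(9, 15): e=[0,86,0] → ·  [on edge]
  covered (11 px):
    · · · · · · · ·
    · · · · · · · ·
    · · · · · # · ·
    · · · · # # · ·
    · · · # # · · ·
    · · # # # · · ·
    · · # # # · · ·
    · · · · · · · ·
    · · · · · · · ·
T3:
  2·area = 112
  edge (4, 7)→(14, 18): d=(10,11) right/bottom  bias=-1
  edge (14, 18)→(2, 16): d=(-12,-2) top-left  bias=+0
  edge (2, 16)→(4, 7): d=(2,-9) top-left  bias=+0
    (2,4)@(5, 9): e=[9,90,13] → #
    (3,4)@(7, 9): e=[-13,94,31] → ·
    (2,5)@(5, 11): e=[29,66,17] → #
    (3,5)@(7, 11): e=[7,70,35] → #
    (4,5)@(9, 11): e=[-15,74,53] → ·
    (1,6)@(3, 13): e=[71,38,3] → #
    (4,6)@(9, 13): e=[5,50,57] → #
    (5,6)@(11, 13): e=[-17,54,75] → ·
    (1,7)@(3, 15): e=[91,14,7] → #
    (5,7)@(11, 15): e=[3,30,79] → #
    (6,7)@(13, 15): e=[-19,34,97] → ·
    (1,8)@(3, 17): e=[111,-10,11] → ·
  covered (15 px):
    · · · · · · · ·
    · · · · · · · ·
    · · · · · · · ·
    · · · · · · · ·
    · · # · · · · ·
    · · # # · · · ·
    · # # # # · · ·
    · # # # # # · ·
    · · · · # # # ·

Final: [30,34,22]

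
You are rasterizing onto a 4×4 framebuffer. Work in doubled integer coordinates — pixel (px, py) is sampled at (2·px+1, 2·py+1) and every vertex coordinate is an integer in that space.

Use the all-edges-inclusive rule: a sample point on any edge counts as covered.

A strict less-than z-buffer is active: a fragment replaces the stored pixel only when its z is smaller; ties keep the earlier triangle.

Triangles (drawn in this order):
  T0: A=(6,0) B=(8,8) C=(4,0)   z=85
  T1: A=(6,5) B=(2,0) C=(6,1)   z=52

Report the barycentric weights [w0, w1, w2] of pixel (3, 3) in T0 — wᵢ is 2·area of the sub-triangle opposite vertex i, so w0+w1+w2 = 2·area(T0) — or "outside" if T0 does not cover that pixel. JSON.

T0:
  2·area = 16
  edge (6, 0)→(8, 8): d=(2,8) inclusive
  edge (8, 8)→(4, 0): d=(-4,-8) inclusive
  edge (4, 0)→(6, 0): d=(2,0) inclusive
    (2,0)@(5, 1): e=[10,4,2] → █
    (3,0)@(7, 1): e=[-6,20,2] → ·
    (2,1)@(5, 3): e=[14,-4,6] → ·
    (3,2)@(7, 5): e=[2,4,10] → █
    (3,3)@(7, 7): e=[6,-4,14] → ·
  covered (2 px):
    · · █ ·
    · · · ·
    · · · █
    · · · ·
T1:
  2·area = 16
  edge (6, 5)→(2, 0): d=(-4,-5) inclusive
  edge (2, 0)→(6, 1): d=(4,1) inclusive
  edge (6, 1)→(6, 5): d=(0,4) inclusive
    (1,0)@(3, 1): e=[1,3,12] → █
    (2,0)@(5, 1): e=[11,1,4] → █
    (3,0)@(7, 1): e=[21,-1,-4] → ·
    (1,1)@(3, 3): e=[-7,11,12] → ·
    (2,1)@(5, 3): e=[3,9,4] → █
    (3,1)@(7, 3): e=[13,7,-4] → ·
    (2,2)@(5, 5): e=[-5,17,4] → ·
  covered (3 px):
    · █ █ ·
    · · █ ·
    · · · ·
    · · · ·

Final: "outside"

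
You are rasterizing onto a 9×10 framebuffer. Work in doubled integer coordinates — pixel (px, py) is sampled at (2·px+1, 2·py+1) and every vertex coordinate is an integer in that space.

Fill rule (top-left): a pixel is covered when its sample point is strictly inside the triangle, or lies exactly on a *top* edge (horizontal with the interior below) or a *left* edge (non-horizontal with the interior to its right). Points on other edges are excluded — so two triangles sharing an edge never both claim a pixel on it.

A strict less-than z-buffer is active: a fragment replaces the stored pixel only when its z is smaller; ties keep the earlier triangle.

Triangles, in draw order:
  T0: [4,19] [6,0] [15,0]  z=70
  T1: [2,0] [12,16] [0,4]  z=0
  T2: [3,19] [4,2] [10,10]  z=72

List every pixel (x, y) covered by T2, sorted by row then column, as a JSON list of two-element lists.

T0:
  2·area = 171
  edge (4, 19)→(6, 0): d=(2,-19) top-left  bias=+0
  edge (6, 0)→(15, 0): d=(9,0) top-left  bias=+0
  edge (15, 0)→(4, 19): d=(-11,19) right/bottom  bias=-1
    (3,0)@(7, 1): e=[21,9,141] → #
    (4,0)@(9, 1): e=[59,9,103] → #
    (5,0)@(11, 1): e=[97,9,65] → #
    (6,0)@(13, 1): e=[135,9,27] → #
    (7,0)@(15, 1): e=[173,9,-11] → ·
    (3,1)@(7, 3): e=[25,27,119] → #
    (7,1)@(15, 3): e=[177,27,-33] → ·
    (3,2)@(7, 5): e=[29,45,97] → #
    (6,2)@(13, 5): e=[143,45,-17] → ·
    (3,3)@(7, 7): e=[33,63,75] → #
    (5,3)@(11, 7): e=[109,63,-1] → ·
    (3,4)@(7, 9): e=[37,81,53] → #
  covered (21 px):
    · · · # # # # · ·
    · · · # # # # · ·
    · · · # # # · · ·
    · · · # # · · · ·
    · · · # # · · · ·
    · · # # · · · · ·
    · · # # · · · · ·
    · · # · · · · · ·
    · · # · · · · · ·
    · · · · · · · · ·
T1:
  2·area = 72
  edge (2, 0)→(12, 16): d=(10,16) right/bottom  bias=-1
  edge (12, 16)→(0, 4): d=(-12,-12) top-left  bias=+0
  edge (0, 4)→(2, 0): d=(2,-4) top-left  bias=+0
    (0,1)@(1, 3): e=[46,24,2] → #
    (1,1)@(3, 3): e=[14,48,10] → #
    (2,1)@(5, 3): e=[-18,72,18] → ·
    (0,2)@(1, 5): e=[66,0,6] → #  [on edge]
    (2,2)@(5, 5): e=[2,48,22] → #
    (3,2)@(7, 5): e=[-30,72,30] → ·
    (0,3)@(1, 7): e=[86,-24,10] → ·
    (1,3)@(3, 7): e=[54,0,18] → #  [on edge]
    (3,3)@(7, 7): e=[-10,48,34] → ·
    (1,4)@(3, 9): e=[74,-24,22] → ·
    (2,4)@(5, 9): e=[42,0,30] → #  [on edge]
    (3,4)@(7, 9): e=[10,24,38] → #
    (3,5)@(7, 11): e=[30,0,42] → #  [on edge]
    (4,6)@(9, 13): e=[18,0,54] → #  [on edge]
    (5,7)@(11, 15): e=[6,0,66] → #  [on edge]
    (6,8)@(13, 17): e=[-6,0,78] → ·  [on edge]
    (7,9)@(15, 19): e=[-18,0,90] → ·  [on edge]
  covered (12 px):
    · · · · · · · · ·
    # # · · · · · · ·
    # # # · · · · · ·
    · # # · · · · · ·
    · · # # · · · · ·
    · · · # · · · · ·
    · · · · # · · · ·
    · · · · · # · · ·
    · · · · · · · · ·
    · · · · · · · · ·
T2:
  2·area = 110
  edge (3, 19)→(4, 2): d=(1,-17) top-left  bias=+0
  edge (4, 2)→(10, 10): d=(6,8) right/bottom  bias=-1
  edge (10, 10)→(3, 19): d=(-7,9) right/bottom  bias=-1
    (8,0)@(17, 1): e=[220,-110,0] → ·  [on edge]
    (2,2)@(5, 5): e=[20,10,80] → #
    (3,2)@(7, 5): e=[54,-6,62] → ·
    (2,3)@(5, 7): e=[22,22,66] → #
    (3,3)@(7, 7): e=[56,6,48] → #
    (4,3)@(9, 7): e=[90,-10,30] → ·
    (2,4)@(5, 9): e=[24,34,52] → #
    (4,4)@(9, 9): e=[92,2,16] → #
    (5,4)@(11, 9): e=[126,-14,-2] → ·
    (2,5)@(5, 11): e=[26,46,38] → #
    (5,5)@(11, 11): e=[128,-2,-16] → ·
    (2,6)@(5, 13): e=[28,58,24] → #
    (1,9)@(3, 19): e=[0,110,0] → ·  [on edge]
  covered (12 px):
    · · · · · · · · ·
    · · · · · · · · ·
    · · # · · · · · ·
    · · # # · · · · ·
    · · # # # · · · ·
    · · # # # · · · ·
    · · # # · · · · ·
    · · # · · · · · ·
    · · · · · · · · ·
    · · · · · · · · ·

Result: [[2,2],[2,3],[3,3],[2,4],[3,4],[4,4],[2,5],[3,5],[4,5],[2,6],[3,6],[2,7]]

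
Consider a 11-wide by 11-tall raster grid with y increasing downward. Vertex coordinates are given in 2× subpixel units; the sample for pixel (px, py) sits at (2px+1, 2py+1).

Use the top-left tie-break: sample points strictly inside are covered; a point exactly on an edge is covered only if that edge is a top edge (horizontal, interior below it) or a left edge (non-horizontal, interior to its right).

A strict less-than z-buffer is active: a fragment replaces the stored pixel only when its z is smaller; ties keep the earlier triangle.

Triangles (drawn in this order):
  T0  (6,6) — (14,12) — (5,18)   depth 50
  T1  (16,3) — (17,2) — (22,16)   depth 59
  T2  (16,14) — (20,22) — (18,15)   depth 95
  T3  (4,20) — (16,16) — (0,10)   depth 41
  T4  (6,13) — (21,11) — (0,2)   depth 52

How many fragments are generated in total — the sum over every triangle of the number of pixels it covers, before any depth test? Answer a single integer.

T0:
  2·area = 102
  edge (6, 6)→(14, 12): d=(8,6) right/bottom  bias=-1
  edge (14, 12)→(5, 18): d=(-9,6) right/bottom  bias=-1
  edge (5, 18)→(6, 6): d=(1,-12) top-left  bias=+0
    (3,3)@(7, 7): e=[2,87,13] → X
    (4,3)@(9, 7): e=[-10,75,37] → .
    (3,4)@(7, 9): e=[18,69,15] → X
    (4,4)@(9, 9): e=[6,57,39] → X
    (5,4)@(11, 9): e=[-6,45,63] → .
    (3,5)@(7, 11): e=[34,51,17] → X
    (5,5)@(11, 11): e=[10,27,65] → X
    (6,5)@(13, 11): e=[-2,15,89] → .
    (3,6)@(7, 13): e=[50,33,19] → X
    (6,6)@(13, 13): e=[14,-3,91] → .
    (3,7)@(7, 15): e=[66,15,21] → X
    (5,7)@(11, 15): e=[42,-9,69] → .
  covered (11 px):
    . . . . . . . . . . .
    . . . . . . . . . . .
    . . . . . . . . . . .
    . . . X . . . . . . .
    . . . X X . . . . . .
    . . . X X X . . . . .
    . . . X X X . . . . .
    . . . X X . . . . . .
    . . . . . . . . . . .
    . . . . . . . . . . .
    . . . . . . . . . . .
T1:
  2·area = 19
  edge (16, 3)→(17, 2): d=(1,-1) top-left  bias=+0
  edge (17, 2)→(22, 16): d=(5,14) right/bottom  bias=-1
  edge (22, 16)→(16, 3): d=(-6,-13) top-left  bias=+0
    (8,1)@(17, 3): e=[1,5,13] → X
    (9,1)@(19, 3): e=[3,-23,39] → .
    (8,2)@(17, 5): e=[3,15,1] → X
    (9,2)@(19, 5): e=[5,-13,27] → .
    (8,3)@(17, 7): e=[5,25,-11] → .
    (9,4)@(19, 9): e=[9,7,3] → X
    (10,4)@(21, 9): e=[11,-21,29] → .
    (9,5)@(19, 11): e=[11,17,-9] → .
  covered (3 px):
    . . . . . . . . . . .
    . . . . . . . . X . .
    . . . . . . . . X . .
    . . . . . . . . . . .
    . . . . . . . . . X .
    . . . . . . . . . . .
    . . . . . . . . . . .
    . . . . . . . . . . .
    . . . . . . . . . . .
    . . . . . . . . . . .
    . . . . . . . . . . .
T2:
  2·area = 12  (B↔C swapped to make it positive)
  edge (16, 14)→(18, 15): d=(2,1) right/bottom  bias=-1
  edge (18, 15)→(20, 22): d=(2,7) right/bottom  bias=-1
  edge (20, 22)→(16, 14): d=(-4,-8) top-left  bias=+0
    (8,7)@(17, 15): e=[1,7,4] → X
    (9,7)@(19, 15): e=[-1,-7,20] → .
    (8,8)@(17, 17): e=[5,11,-4] → .
    (9,9)@(19, 19): e=[7,1,4] → X
    (10,9)@(21, 19): e=[5,-13,20] → .
    (9,10)@(19, 21): e=[11,5,-4] → .
  covered (2 px):
    . . . . . . . . . . .
    . . . . . . . . . . .
    . . . . . . . . . . .
    . . . . . . . . . . .
    . . . . . . . . . . .
    . . . . . . . . . . .
    . . . . . . . . . . .
    . . . . . . . . X . .
    . . . . . . . . . . .
    . . . . . . . . . X .
    . . . . . . . . . . .
T3:
  2·area = 136  (B↔C swapped to make it positive)
  edge (4, 20)→(0, 10): d=(-4,-10) top-left  bias=+0
  edge (0, 10)→(16, 16): d=(16,6) right/bottom  bias=-1
  edge (16, 16)→(4, 20): d=(-12,4) right/bottom  bias=-1
    (0,5)@(1, 11): e=[6,10,120] → X
    (1,5)@(3, 11): e=[26,-2,112] → .
    (0,6)@(1, 13): e=[-2,42,96] → .
    (1,6)@(3, 13): e=[18,30,88] → X
    (2,6)@(5, 13): e=[38,18,80] → X
    (3,6)@(7, 13): e=[58,6,72] → X
    (4,6)@(9, 13): e=[78,-6,64] → .
    (1,7)@(3, 15): e=[10,62,64] → X
    (4,7)@(9, 15): e=[70,26,40] → X
    (5,7)@(11, 15): e=[90,14,32] → X
    (6,7)@(13, 15): e=[110,2,24] → X
    (7,7)@(15, 15): e=[130,-10,16] → .
    (9,7)@(19, 15): e=[170,-34,0] → .  [on edge]
    (6,8)@(13, 17): e=[102,34,0] → .  [on edge]
    (3,9)@(7, 19): e=[34,102,0] → .  [on edge]
    (0,10)@(1, 21): e=[-34,170,0] → .  [on edge]
  covered (16 px):
    . . . . . . . . . . .
    . . . . . . . . . . .
    . . . . . . . . . . .
    . . . . . . . . . . .
    . . . . . . . . . . .
    X . . . . . . . . . .
    . X X X . . . . . . .
    . X X X X X X . . . .
    . X X X X X . . . . .
    . . X . . . . . . . .
    . . . . . . . . . . .
T4:
  2·area = 177  (B↔C swapped to make it positive)
  edge (6, 13)→(0, 2): d=(-6,-11) top-left  bias=+0
  edge (0, 2)→(21, 11): d=(21,9) right/bottom  bias=-1
  edge (21, 11)→(6, 13): d=(-15,2) right/bottom  bias=-1
    (0,1)@(1, 3): e=[5,12,160] → X
    (1,1)@(3, 3): e=[27,-6,156] → .
    (0,2)@(1, 5): e=[-7,54,130] → .
    (1,2)@(3, 5): e=[15,36,126] → X
    (2,2)@(5, 5): e=[37,18,122] → X
    (3,2)@(7, 5): e=[59,0,118] → .  [on edge]
    (1,3)@(3, 7): e=[3,78,96] → X
    (3,3)@(7, 7): e=[47,42,88] → X
    (4,3)@(9, 7): e=[69,24,84] → X
    (5,3)@(11, 7): e=[91,6,80] → X
    (6,3)@(13, 7): e=[113,-12,76] → .
    (1,4)@(3, 9): e=[-9,120,66] → .
    (10,5)@(21, 11): e=[177,0,0] → .  [on edge]
  covered (22 px):
    . . . . . . . . . . .
    X . . . . . . . . . .
    . X X . . . . . . . .
    . X X X X X . . . . .
    . . X X X X X X . . .
    . . X X X X X X X X .
    . . . . . . . . . . .
    . . . . . . . . . . .
    . . . . . . . . . . .
    . . . . . . . . . . .
    . . . . . . . . . . .

Final: 54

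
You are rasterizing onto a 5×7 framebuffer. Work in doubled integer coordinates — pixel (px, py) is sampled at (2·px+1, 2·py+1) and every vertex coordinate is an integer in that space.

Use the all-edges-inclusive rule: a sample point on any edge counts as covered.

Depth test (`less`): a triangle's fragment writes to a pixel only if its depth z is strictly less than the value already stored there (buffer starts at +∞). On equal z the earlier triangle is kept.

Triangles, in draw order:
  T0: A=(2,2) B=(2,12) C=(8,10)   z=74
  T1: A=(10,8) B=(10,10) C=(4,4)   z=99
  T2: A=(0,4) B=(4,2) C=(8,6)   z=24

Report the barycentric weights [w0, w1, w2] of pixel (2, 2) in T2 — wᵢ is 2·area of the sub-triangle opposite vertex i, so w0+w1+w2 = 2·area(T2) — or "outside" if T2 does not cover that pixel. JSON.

T0:
  2·area = 60  (B↔C swapped to make it positive)
  edge (2, 2)→(8, 10): d=(6,8) inclusive
  edge (8, 10)→(2, 12): d=(-6,2) inclusive
  edge (2, 12)→(2, 2): d=(0,-10) inclusive
    (1,2)@(3, 5): e=[10,40,10] → █
    (2,2)@(5, 5): e=[-6,36,30] → ·
    (1,3)@(3, 7): e=[22,28,10] → █
    (2,3)@(5, 7): e=[6,24,30] → █
    (3,3)@(7, 7): e=[-10,20,50] → ·
    (1,4)@(3, 9): e=[34,16,10] → █
    (3,4)@(7, 9): e=[2,8,50] → █
    (4,4)@(9, 9): e=[-14,4,70] → ·
    (1,5)@(3, 11): e=[46,4,10] → █
    (2,5)@(5, 11): e=[30,0,30] → █  [on edge]
    (3,5)@(7, 11): e=[14,-4,50] → ·
    (1,6)@(3, 13): e=[58,-8,10] → ·
  covered (8 px):
    · · · · ·
    · · · · ·
    · █ · · ·
    · █ █ · ·
    · █ █ █ ·
    · █ █ · ·
    · · · · ·
T1:
  2·area = 12
  edge (10, 8)→(10, 10): d=(0,2) inclusive
  edge (10, 10)→(4, 4): d=(-6,-6) inclusive
  edge (4, 4)→(10, 8): d=(6,4) inclusive
    (0,0)@(1, 1): e=[18,0,-6] → ·  [on edge]
    (1,1)@(3, 3): e=[14,0,-2] → ·  [on edge]
    (2,2)@(5, 5): e=[10,0,2] → █  [on edge]
    (3,2)@(7, 5): e=[6,12,-6] → ·
    (2,3)@(5, 7): e=[10,-12,14] → ·
    (3,3)@(7, 7): e=[6,0,6] → █  [on edge]
    (4,3)@(9, 7): e=[2,12,-2] → ·
    (3,4)@(7, 9): e=[6,-12,18] → ·
    (4,4)@(9, 9): e=[2,0,10] → █  [on edge]
    (4,5)@(9, 11): e=[2,-12,22] → ·
  covered (3 px):
    · · · · ·
    · · · · ·
    · · █ · ·
    · · · █ ·
    · · · · █
    · · · · ·
    · · · · ·
T2:
  2·area = 24
  edge (0, 4)→(4, 2): d=(4,-2) inclusive
  edge (4, 2)→(8, 6): d=(4,4) inclusive
  edge (8, 6)→(0, 4): d=(-8,-2) inclusive
    (1,0)@(3, 1): e=[-6,0,30] → ·  [on edge]
    (1,1)@(3, 3): e=[2,8,14] → █
    (2,1)@(5, 3): e=[6,0,18] → █  [on edge]
    (3,1)@(7, 3): e=[10,-8,22] → ·
    (1,2)@(3, 5): e=[10,16,-2] → ·
    (2,2)@(5, 5): e=[14,8,2] → █
    (3,2)@(7, 5): e=[18,0,6] → █  [on edge]
    (4,2)@(9, 5): e=[22,-8,10] → ·
    (2,3)@(5, 7): e=[22,16,-14] → ·
    (3,3)@(7, 7): e=[26,8,-10] → ·
    (4,3)@(9, 7): e=[30,0,-6] → ·  [on edge]
  covered (4 px):
    · · · · ·
    · █ █ · ·
    · · █ █ ·
    · · · · ·
    · · · · ·
    · · · · ·
    · · · · ·

Final: [8,2,14]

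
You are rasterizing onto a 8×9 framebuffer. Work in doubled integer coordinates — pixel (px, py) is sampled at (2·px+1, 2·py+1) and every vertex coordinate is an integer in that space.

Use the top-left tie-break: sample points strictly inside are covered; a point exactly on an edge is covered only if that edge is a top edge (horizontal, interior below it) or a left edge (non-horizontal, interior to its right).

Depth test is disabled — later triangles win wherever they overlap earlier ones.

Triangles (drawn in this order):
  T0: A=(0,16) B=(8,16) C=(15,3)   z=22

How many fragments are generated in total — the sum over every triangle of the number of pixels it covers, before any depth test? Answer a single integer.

T0:
  2·area = 104  (B↔C swapped to make it positive)
  edge (0, 16)→(15, 3): d=(15,-13) top-left  bias=+0
  edge (15, 3)→(8, 16): d=(-7,13) right/bottom  bias=-1
  edge (8, 16)→(0, 16): d=(-8,0) right/bottom  bias=-1
    (7,1)@(15, 3): e=[0,0,104] → .  [on edge]
    (6,2)@(13, 5): e=[4,12,88] → X
    (7,2)@(15, 5): e=[30,-14,88] → .
    (5,3)@(11, 7): e=[8,24,72] → X
    (6,3)@(13, 7): e=[34,-2,72] → .
    (4,4)@(9, 9): e=[12,36,56] → X
    (6,4)@(13, 9): e=[64,-16,56] → .
    (3,5)@(7, 11): e=[16,48,40] → X
    (5,5)@(11, 11): e=[68,-4,40] → .
    (2,6)@(5, 13): e=[20,60,24] → X
    (5,6)@(11, 13): e=[98,-18,24] → .
    (1,7)@(3, 15): e=[24,72,8] → X
  covered (12 px):
    . . . . . . . .
    . . . . . . . .
    . . . . . . X .
    . . . . . X . .
    . . . . X X . .
    . . . X X . . .
    . . X X X . . .
    . X X X . . . .
    . . . . . . . .

Final: 12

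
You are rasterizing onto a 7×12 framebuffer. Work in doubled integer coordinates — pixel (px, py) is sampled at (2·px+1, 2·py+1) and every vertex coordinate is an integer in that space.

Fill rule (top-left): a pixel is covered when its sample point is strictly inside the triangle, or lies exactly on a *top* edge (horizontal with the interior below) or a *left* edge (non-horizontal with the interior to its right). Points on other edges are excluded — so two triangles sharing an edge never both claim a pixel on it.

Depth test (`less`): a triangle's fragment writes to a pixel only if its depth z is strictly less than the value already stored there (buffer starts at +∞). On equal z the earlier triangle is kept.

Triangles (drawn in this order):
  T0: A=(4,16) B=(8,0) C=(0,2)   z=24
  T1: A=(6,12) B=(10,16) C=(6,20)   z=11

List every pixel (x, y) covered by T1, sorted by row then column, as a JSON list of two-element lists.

T0:
  2·area = 120  (B↔C swapped to make it positive)
  edge (4, 16)→(0, 2): d=(-4,-14) top-left  bias=+0
  edge (0, 2)→(8, 0): d=(8,-2) top-left  bias=+0
  edge (8, 0)→(4, 16): d=(-4,16) right/bottom  bias=-1
    (2,0)@(5, 1): e=[74,2,44] → #
    (3,0)@(7, 1): e=[102,6,12] → #
    (4,0)@(9, 1): e=[130,10,-20] → ·
    (0,1)@(1, 3): e=[10,10,100] → #
    (1,1)@(3, 3): e=[38,14,68] → #
    (4,1)@(9, 3): e=[122,26,-28] → ·
    (0,2)@(1, 5): e=[2,26,92] → #
    (3,2)@(7, 5): e=[86,38,-4] → ·
    (0,3)@(1, 7): e=[-6,42,84] → ·
    (1,3)@(3, 7): e=[22,46,52] → #
    (3,3)@(7, 7): e=[78,54,-12] → ·
    (1,4)@(3, 9): e=[14,62,44] → #
  covered (15 px):
    · · # # · · ·
    # # # # · · ·
    # # # · · · ·
    · # # · · · ·
    · # # · · · ·
    · # # · · · ·
    · · · · · · ·
    · · · · · · ·
    · · · · · · ·
    · · · · · · ·
    · · · · · · ·
    · · · · · · ·
T1:
  2·area = 32
  edge (6, 12)→(10, 16): d=(4,4) right/bottom  bias=-1
  edge (10, 16)→(6, 20): d=(-4,4) right/bottom  bias=-1
  edge (6, 20)→(6, 12): d=(0,-8) top-left  bias=+0
    (0,3)@(1, 7): e=[0,72,-40] → ·  [on edge]
    (1,4)@(3, 9): e=[0,56,-24] → ·  [on edge]
    (2,5)@(5, 11): e=[0,40,-8] → ·  [on edge]
    (3,6)@(7, 13): e=[0,24,8] → ·  [on edge]
    (6,6)@(13, 13): e=[-24,0,56] → ·  [on edge]
    (3,7)@(7, 15): e=[8,16,8] → #
    (4,7)@(9, 15): e=[0,8,24] → ·  [on edge]
    (5,7)@(11, 15): e=[-8,0,40] → ·  [on edge]
    (3,8)@(7, 17): e=[16,8,8] → #
    (4,8)@(9, 17): e=[8,0,24] → ·  [on edge]
    (5,8)@(11, 17): e=[0,-8,40] → ·  [on edge]
    (3,9)@(7, 19): e=[24,0,8] → ·  [on edge]
    (6,9)@(13, 19): e=[0,-24,56] → ·  [on edge]
    (2,10)@(5, 21): e=[40,0,-8] → ·  [on edge]
    (1,11)@(3, 23): e=[56,0,-24] → ·  [on edge]
  covered (2 px):
    · · · · · · ·
    · · · · · · ·
    · · · · · · ·
    · · · · · · ·
    · · · · · · ·
    · · · · · · ·
    · · · · · · ·
    · · · # · · ·
    · · · # · · ·
    · · · · · · ·
    · · · · · · ·
    · · · · · · ·

Result: [[3,7],[3,8]]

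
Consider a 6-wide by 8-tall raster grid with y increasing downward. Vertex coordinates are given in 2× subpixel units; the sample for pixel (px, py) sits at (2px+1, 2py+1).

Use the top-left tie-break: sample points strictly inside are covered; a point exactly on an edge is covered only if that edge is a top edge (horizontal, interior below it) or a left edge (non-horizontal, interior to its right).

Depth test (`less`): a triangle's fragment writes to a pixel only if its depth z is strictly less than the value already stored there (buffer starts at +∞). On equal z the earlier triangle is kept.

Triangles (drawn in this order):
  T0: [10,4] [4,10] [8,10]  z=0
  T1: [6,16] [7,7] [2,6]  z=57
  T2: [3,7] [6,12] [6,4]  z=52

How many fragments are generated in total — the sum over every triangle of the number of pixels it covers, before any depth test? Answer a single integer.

T0:
  2·area = 24  (B↔C swapped to make it positive)
  edge (10, 4)→(8, 10): d=(-2,6) right/bottom  bias=-1
  edge (8, 10)→(4, 10): d=(-4,0) right/bottom  bias=-1
  edge (4, 10)→(10, 4): d=(6,-6) top-left  bias=+0
    (5,0)@(11, 1): e=[0,36,-12] → ·  [on edge]
    (5,1)@(11, 3): e=[-4,28,0] → ·  [on edge]
    (4,2)@(9, 5): e=[4,20,0] → █  [on edge]
    (5,2)@(11, 5): e=[-8,20,12] → ·
    (3,3)@(7, 7): e=[12,12,0] → █  [on edge]
    (4,3)@(9, 7): e=[0,12,12] → ·  [on edge]
    (2,4)@(5, 9): e=[20,4,0] → █  [on edge]
    (4,4)@(9, 9): e=[-4,4,24] → ·
    (1,5)@(3, 11): e=[28,-4,0] → ·  [on edge]
    (2,5)@(5, 11): e=[16,-4,12] → ·
    (3,5)@(7, 11): e=[4,-4,24] → ·
    (0,6)@(1, 13): e=[36,-12,0] → ·  [on edge]
    (3,6)@(7, 13): e=[0,-12,36] → ·  [on edge]
  covered (4 px):
    · · · · · ·
    · · · · · ·
    · · · · █ ·
    · · · █ · ·
    · · █ █ · ·
    · · · · · ·
    · · · · · ·
    · · · · · ·
T1:
  2·area = 46  (B↔C swapped to make it positive)
  edge (6, 16)→(2, 6): d=(-4,-10) top-left  bias=+0
  edge (2, 6)→(7, 7): d=(5,1) right/bottom  bias=-1
  edge (7, 7)→(6, 16): d=(-1,9) right/bottom  bias=-1
    (1,3)@(3, 7): e=[6,4,36] → █
    (2,3)@(5, 7): e=[26,2,18] → █
    (3,3)@(7, 7): e=[46,0,0] → ·  [on edge]
    (1,4)@(3, 9): e=[-2,14,34] → ·
    (2,4)@(5, 9): e=[18,12,16] → █
    (3,4)@(7, 9): e=[38,10,-2] → ·
    (2,5)@(5, 11): e=[10,22,14] → █
    (3,5)@(7, 11): e=[30,20,-4] → ·
    (2,6)@(5, 13): e=[2,32,12] → █
    (3,6)@(7, 13): e=[22,30,-6] → ·
    (2,7)@(5, 15): e=[-6,42,10] → ·
  covered (5 px):
    · · · · · ·
    · · · · · ·
    · · · · · ·
    · █ █ · · ·
    · · █ · · ·
    · · █ · · ·
    · · █ · · ·
    · · · · · ·
T2:
  2·area = 24  (B↔C swapped to make it positive)
  edge (3, 7)→(6, 4): d=(3,-3) top-left  bias=+0
  edge (6, 4)→(6, 12): d=(0,8) right/bottom  bias=-1
  edge (6, 12)→(3, 7): d=(-3,-5) top-left  bias=+0
    (4,0)@(9, 1): e=[0,-24,48] → ·  [on edge]
    (3,1)@(7, 3): e=[0,-8,32] → ·  [on edge]
    (2,2)@(5, 5): e=[0,8,16] → █  [on edge]
    (3,2)@(7, 5): e=[6,-8,26] → ·
    (1,3)@(3, 7): e=[0,24,0] → █  [on edge]
    (3,3)@(7, 7): e=[12,-8,20] → ·
    (0,4)@(1, 9): e=[0,40,-16] → ·  [on edge]
    (1,4)@(3, 9): e=[6,24,-6] → ·
    (2,4)@(5, 9): e=[12,8,4] → █
    (3,4)@(7, 9): e=[18,-8,14] → ·
    (2,5)@(5, 11): e=[18,8,-2] → ·
  covered (4 px):
    · · · · · ·
    · · · · · ·
    · · █ · · ·
    · █ █ · · ·
    · · █ · · ·
    · · · · · ·
    · · · · · ·
    · · · · · ·

Answer: 13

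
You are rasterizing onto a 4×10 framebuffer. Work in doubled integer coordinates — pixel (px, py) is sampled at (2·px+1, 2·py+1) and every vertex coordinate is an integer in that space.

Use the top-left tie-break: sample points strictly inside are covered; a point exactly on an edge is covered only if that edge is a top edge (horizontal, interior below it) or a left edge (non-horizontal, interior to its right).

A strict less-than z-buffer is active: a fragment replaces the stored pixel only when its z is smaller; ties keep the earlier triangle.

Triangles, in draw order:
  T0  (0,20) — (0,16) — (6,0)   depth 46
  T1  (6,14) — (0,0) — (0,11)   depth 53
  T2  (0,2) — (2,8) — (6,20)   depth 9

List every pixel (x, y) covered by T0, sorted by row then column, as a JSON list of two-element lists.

T0:
  2·area = 24
  edge (0, 20)→(0, 16): d=(0,-4) top-left  bias=+0
  edge (0, 16)→(6, 0): d=(6,-16) top-left  bias=+0
  edge (6, 0)→(0, 20): d=(-6,20) right/bottom  bias=-1
    (2,1)@(5, 3): e=[20,2,2] → #
    (3,1)@(7, 3): e=[28,34,-38] → ·
    (2,2)@(5, 5): e=[20,14,-10] → ·
    (1,4)@(3, 9): e=[12,6,6] → #
    (2,4)@(5, 9): e=[20,38,-34] → ·
    (1,5)@(3, 11): e=[12,18,-6] → ·
    (0,7)@(1, 15): e=[4,10,10] → #
    (1,7)@(3, 15): e=[12,42,-30] → ·
    (0,8)@(1, 17): e=[4,22,-2] → ·
  covered (3 px):
    · · · ·
    · · # ·
    · · · ·
    · · · ·
    · # · ·
    · · · ·
    · · · ·
    # · · ·
    · · · ·
    · · · ·
T1:
  2·area = 66  (B↔C swapped to make it positive)
  edge (6, 14)→(0, 11): d=(-6,-3) top-left  bias=+0
  edge (0, 11)→(0, 0): d=(0,-11) top-left  bias=+0
  edge (0, 0)→(6, 14): d=(6,14) right/bottom  bias=-1
    (0,1)@(1, 3): e=[51,11,4] → #
    (1,1)@(3, 3): e=[57,33,-24] → ·
    (0,2)@(1, 5): e=[39,11,16] → #
    (1,2)@(3, 5): e=[45,33,-12] → ·
    (0,3)@(1, 7): e=[27,11,28] → #
    (1,3)@(3, 7): e=[33,33,0] → ·  [on edge]
    (0,4)@(1, 9): e=[15,11,40] → #
    (1,4)@(3, 9): e=[21,33,12] → #
    (2,4)@(5, 9): e=[27,55,-16] → ·
    (0,5)@(1, 11): e=[3,11,52] → #
    (2,5)@(5, 11): e=[15,55,-4] → ·
    (0,6)@(1, 13): e=[-9,11,64] → ·
  covered (8 px):
    · · · ·
    # · · ·
    # · · ·
    # · · ·
    # # · ·
    # # · ·
    · · # ·
    · · · ·
    · · · ·
    · · · ·
T2:
  degenerate (2·area = 0) — covers nothing

Answer: [[2,1],[1,4],[0,7]]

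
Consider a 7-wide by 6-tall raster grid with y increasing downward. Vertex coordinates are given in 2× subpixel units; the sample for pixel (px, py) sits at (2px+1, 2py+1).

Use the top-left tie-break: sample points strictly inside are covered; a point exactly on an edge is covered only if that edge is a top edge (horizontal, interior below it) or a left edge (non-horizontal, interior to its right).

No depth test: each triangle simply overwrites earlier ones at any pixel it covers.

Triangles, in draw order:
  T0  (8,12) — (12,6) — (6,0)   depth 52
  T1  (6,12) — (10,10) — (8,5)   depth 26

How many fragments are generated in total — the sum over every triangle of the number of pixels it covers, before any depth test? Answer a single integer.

T0:
  2·area = 60  (B↔C swapped to make it positive)
  edge (8, 12)→(6, 0): d=(-2,-12) top-left  bias=+0
  edge (6, 0)→(12, 6): d=(6,6) right/bottom  bias=-1
  edge (12, 6)→(8, 12): d=(-4,6) right/bottom  bias=-1
    (3,0)@(7, 1): e=[10,0,50] → ·  [on edge]
    (3,1)@(7, 3): e=[6,12,42] → #
    (4,1)@(9, 3): e=[30,0,30] → ·  [on edge]
    (3,2)@(7, 5): e=[2,24,34] → #
    (4,2)@(9, 5): e=[26,12,22] → #
    (5,2)@(11, 5): e=[50,0,10] → ·  [on edge]
    (3,3)@(7, 7): e=[-2,36,26] → ·
    (4,3)@(9, 7): e=[22,24,14] → #
    (5,3)@(11, 7): e=[46,12,2] → #
    (6,3)@(13, 7): e=[70,0,-10] → ·  [on edge]
    (4,4)@(9, 9): e=[18,36,6] → #
    (5,4)@(11, 9): e=[42,24,-6] → ·
  covered (6 px):
    · · · · · · ·
    · · · # · · ·
    · · · # # · ·
    · · · · # # ·
    · · · · # · ·
    · · · · · · ·
T1:
  2·area = 24  (B↔C swapped to make it positive)
  edge (6, 12)→(8, 5): d=(2,-7) top-left  bias=+0
  edge (8, 5)→(10, 10): d=(2,5) right/bottom  bias=-1
  edge (10, 10)→(6, 12): d=(-4,2) right/bottom  bias=-1
    (3,4)@(7, 9): e=[1,13,10] → #
    (4,4)@(9, 9): e=[15,3,6] → #
    (5,4)@(11, 9): e=[29,-7,2] → ·
    (3,5)@(7, 11): e=[5,17,2] → #
    (4,5)@(9, 11): e=[19,7,-2] → ·
  covered (3 px):
    · · · · · · ·
    · · · · · · ·
    · · · · · · ·
    · · · · · · ·
    · · · # # · ·
    · · · # · · ·

Answer: 9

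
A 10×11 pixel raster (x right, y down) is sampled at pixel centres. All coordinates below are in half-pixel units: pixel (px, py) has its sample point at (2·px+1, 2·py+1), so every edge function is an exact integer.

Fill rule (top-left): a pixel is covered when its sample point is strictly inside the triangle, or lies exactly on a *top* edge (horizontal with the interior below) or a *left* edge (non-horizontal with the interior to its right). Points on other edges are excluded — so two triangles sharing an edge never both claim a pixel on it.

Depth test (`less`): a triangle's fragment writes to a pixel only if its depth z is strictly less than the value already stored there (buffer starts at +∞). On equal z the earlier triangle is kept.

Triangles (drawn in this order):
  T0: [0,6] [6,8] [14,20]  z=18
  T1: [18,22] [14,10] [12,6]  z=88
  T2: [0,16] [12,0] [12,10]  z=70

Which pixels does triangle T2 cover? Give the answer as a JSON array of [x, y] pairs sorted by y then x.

T0:
  2·area = 56
  edge (0, 6)→(6, 8): d=(6,2) right/bottom  bias=-1
  edge (6, 8)→(14, 20): d=(8,12) right/bottom  bias=-1
  edge (14, 20)→(0, 6): d=(-14,-14) top-left  bias=+0
    (0,3)@(1, 7): e=[4,52,0] → █  [on edge]
    (1,3)@(3, 7): e=[0,28,28] → ·  [on edge]
    (0,4)@(1, 9): e=[16,68,-28] → ·
    (1,4)@(3, 9): e=[12,44,0] → █  [on edge]
    (2,4)@(5, 9): e=[8,20,28] → █
    (3,4)@(7, 9): e=[4,-4,56] → ·
    (4,4)@(9, 9): e=[0,-28,84] → ·  [on edge]
    (1,5)@(3, 11): e=[24,60,-28] → ·
    (2,5)@(5, 11): e=[20,36,0] → █  [on edge]
    (3,5)@(7, 11): e=[16,12,28] → █
    (4,5)@(9, 11): e=[12,-12,56] → ·
    (7,5)@(15, 11): e=[0,-84,140] → ·  [on edge]
    (3,6)@(7, 13): e=[28,28,0] → █  [on edge]
    (4,7)@(9, 15): e=[36,20,0] → █  [on edge]
    (5,8)@(11, 17): e=[44,12,0] → █  [on edge]
    (6,9)@(13, 19): e=[52,4,0] → █  [on edge]
    (7,10)@(15, 21): e=[60,-4,0] → ·  [on edge]
  covered (10 px):
    · · · · · · · · · ·
    · · · · · · · · · ·
    · · · · · · · · · ·
    █ · · · · · · · · ·
    · █ █ · · · · · · ·
    · · █ █ · · · · · ·
    · · · █ █ · · · · ·
    · · · · █ · · · · ·
    · · · · · █ · · · ·
    · · · · · · █ · · ·
    · · · · · · · · · ·
T1:
  2·area = 8  (B↔C swapped to make it positive)
  edge (18, 22)→(12, 6): d=(-6,-16) top-left  bias=+0
  edge (12, 6)→(14, 10): d=(2,4) right/bottom  bias=-1
  edge (14, 10)→(18, 22): d=(4,12) right/bottom  bias=-1
    (5,0)@(11, 1): e=[14,-6,0] → ·  [on edge]
    (6,3)@(13, 7): e=[10,-2,0] → ·  [on edge]
    (7,6)@(15, 13): e=[6,2,0] → ·  [on edge]
    (8,9)@(17, 19): e=[2,6,0] → ·  [on edge]
  covered (0 px):
    · · · · · · · · · ·
    · · · · · · · · · ·
    · · · · · · · · · ·
    · · · · · · · · · ·
    · · · · · · · · · ·
    · · · · · · · · · ·
    · · · · · · · · · ·
    · · · · · · · · · ·
    · · · · · · · · · ·
    · · · · · · · · · ·
    · · · · · · · · · ·
T2:
  2·area = 120
  edge (0, 16)→(12, 0): d=(12,-16) top-left  bias=+0
  edge (12, 0)→(12, 10): d=(0,10) right/bottom  bias=-1
  edge (12, 10)→(0, 16): d=(-12,6) right/bottom  bias=-1
    (5,1)@(11, 3): e=[20,10,90] → █
    (6,1)@(13, 3): e=[52,-10,78] → ·
    (4,2)@(9, 5): e=[12,30,78] → █
    (6,2)@(13, 5): e=[76,-10,54] → ·
    (3,3)@(7, 7): e=[4,50,66] → █
    (6,3)@(13, 7): e=[100,-10,30] → ·
    (3,4)@(7, 9): e=[28,50,42] → █
    (6,4)@(13, 9): e=[124,-10,6] → ·
    (2,5)@(5, 11): e=[20,70,30] → █
    (5,5)@(11, 11): e=[116,10,-6] → ·
    (1,6)@(3, 13): e=[12,90,18] → █
    (3,6)@(7, 13): e=[76,50,-6] → ·
  covered (15 px):
    · · · · · · · · · ·
    · · · · · █ · · · ·
    · · · · █ █ · · · ·
    · · · █ █ █ · · · ·
    · · · █ █ █ · · · ·
    · · █ █ █ · · · · ·
    · █ █ · · · · · · ·
    █ · · · · · · · · ·
    · · · · · · · · · ·
    · · · · · · · · · ·
    · · · · · · · · · ·

Result: [[5,1],[4,2],[5,2],[3,3],[4,3],[5,3],[3,4],[4,4],[5,4],[2,5],[3,5],[4,5],[1,6],[2,6],[0,7]]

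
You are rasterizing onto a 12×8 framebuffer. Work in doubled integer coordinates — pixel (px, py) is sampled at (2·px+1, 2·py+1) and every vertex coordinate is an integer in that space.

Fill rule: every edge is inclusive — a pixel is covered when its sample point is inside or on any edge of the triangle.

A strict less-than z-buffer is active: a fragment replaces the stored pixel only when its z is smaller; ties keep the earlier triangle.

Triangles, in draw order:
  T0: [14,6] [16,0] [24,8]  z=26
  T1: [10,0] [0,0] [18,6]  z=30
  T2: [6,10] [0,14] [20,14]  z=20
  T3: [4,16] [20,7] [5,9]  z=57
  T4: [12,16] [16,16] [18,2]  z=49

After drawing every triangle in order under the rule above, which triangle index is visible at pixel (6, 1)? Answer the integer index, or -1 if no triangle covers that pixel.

T0:
  2·area = 64
  edge (14, 6)→(16, 0): d=(2,-6) inclusive
  edge (16, 0)→(24, 8): d=(8,8) inclusive
  edge (24, 8)→(14, 6): d=(-10,-2) inclusive
    (8,0)@(17, 1): e=[8,0,56] → X  [on edge]
    (9,0)@(19, 1): e=[20,-16,60] → .
    (7,1)@(15, 3): e=[0,32,32] → X  [on edge]
    (9,1)@(19, 3): e=[24,0,40] → X  [on edge]
    (10,1)@(21, 3): e=[36,-16,44] → .
    (4,2)@(9, 5): e=[-32,96,0] → .  [on edge]
    (7,2)@(15, 5): e=[4,48,12] → X
    (10,2)@(21, 5): e=[40,0,24] → X  [on edge]
    (11,2)@(23, 5): e=[52,-16,28] → .
    (7,3)@(15, 7): e=[8,64,-8] → .
    (8,3)@(17, 7): e=[20,48,-4] → .
    (9,3)@(19, 7): e=[32,32,0] → X  [on edge]
    (11,3)@(23, 7): e=[56,0,8] → X  [on edge]
    (6,4)@(13, 9): e=[0,96,-32] → .  [on edge]
    (5,7)@(11, 15): e=[0,160,-96] → .  [on edge]
  covered (11 px):
    . . . . . . . . X . . .
    . . . . . . . X X X . .
    . . . . . . . X X X X .
    . . . . . . . . . X X X
    . . . . . . . . . . . .
    . . . . . . . . . . . .
    . . . . . . . . . . . .
    . . . . . . . . . . . .
T1:
  2·area = 60  (B↔C swapped to make it positive)
  edge (10, 0)→(18, 6): d=(8,6) inclusive
  edge (18, 6)→(0, 0): d=(-18,-6) inclusive
  edge (0, 0)→(10, 0): d=(10,0) inclusive
    (1,0)@(3, 1): e=[50,0,10] → X  [on edge]
    (2,0)@(5, 1): e=[38,12,10] → X
    (3,0)@(7, 1): e=[26,24,10] → X
    (4,0)@(9, 1): e=[14,36,10] → X
    (5,0)@(11, 1): e=[2,48,10] → X
    (6,0)@(13, 1): e=[-10,60,10] → .
    (1,1)@(3, 3): e=[66,-36,30] → .
    (2,1)@(5, 3): e=[54,-24,30] → .
    (3,1)@(7, 3): e=[42,-12,30] → .
    (4,1)@(9, 3): e=[30,0,30] → X  [on edge]
    (6,1)@(13, 3): e=[6,24,30] → X
    (7,1)@(15, 3): e=[-6,36,30] → .
    (7,2)@(15, 5): e=[10,0,50] → X  [on edge]
    (10,3)@(21, 7): e=[-10,0,70] → .  [on edge]
  covered (9 px):
    . X X X X X . . . . . .
    . . . . X X X . . . . .
    . . . . . . . X . . . .
    . . . . . . . . . . . .
    . . . . . . . . . . . .
    . . . . . . . . . . . .
    . . . . . . . . . . . .
    . . . . . . . . . . . .
T2:
  2·area = 80  (B↔C swapped to make it positive)
  edge (6, 10)→(20, 14): d=(14,4) inclusive
  edge (20, 14)→(0, 14): d=(-20,0) inclusive
  edge (0, 14)→(6, 10): d=(6,-4) inclusive
    (2,5)@(5, 11): e=[18,60,2] → X
    (3,5)@(7, 11): e=[10,60,10] → X
    (4,5)@(9, 11): e=[2,60,18] → X
    (5,5)@(11, 11): e=[-6,60,26] → .
    (1,6)@(3, 13): e=[54,20,6] → X
    (5,6)@(11, 13): e=[22,20,38] → X
    (6,6)@(13, 13): e=[14,20,46] → X
    (7,6)@(15, 13): e=[6,20,54] → X
    (8,6)@(17, 13): e=[-2,20,62] → .
    (1,7)@(3, 15): e=[82,-20,18] → .
    (2,7)@(5, 15): e=[74,-20,26] → .
    (3,7)@(7, 15): e=[66,-20,34] → .
  covered (10 px):
    . . . . . . . . . . . .
    . . . . . . . . . . . .
    . . . . . . . . . . . .
    . . . . . . . . . . . .
    . . . . . . . . . . . .
    . . X X X . . . . . . .
    . X X X X X X X . . . .
    . . . . . . . . . . . .
T3:
  2·area = 103  (B↔C swapped to make it positive)
  edge (4, 16)→(5, 9): d=(1,-7) inclusive
  edge (5, 9)→(20, 7): d=(15,-2) inclusive
  edge (20, 7)→(4, 16): d=(-16,9) inclusive
    (2,4)@(5, 9): e=[0,0,103] → X  [on edge]
    (3,4)@(7, 9): e=[14,4,85] → X
    (4,4)@(9, 9): e=[28,8,67] → X
    (5,4)@(11, 9): e=[42,12,49] → X
    (6,4)@(13, 9): e=[56,16,31] → X
    (7,4)@(15, 9): e=[70,20,13] → X
    (8,4)@(17, 9): e=[84,24,-5] → .
    (2,5)@(5, 11): e=[2,30,71] → X
    (6,5)@(13, 11): e=[58,46,-1] → .
    (7,5)@(15, 11): e=[72,50,-19] → .
    (2,6)@(5, 13): e=[4,60,39] → X
    (5,6)@(11, 13): e=[46,72,-15] → .
  covered (14 px):
    . . . . . . . . . . . .
    . . . . . . . . . . . .
    . . . . . . . . . . . .
    . . . . . . . . . . . .
    . . X X X X X X . . . .
    . . X X X X . . . . . .
    . . X X X . . . . . . .
    . . X . . . . . . . . .
T4:
  2·area = 56  (B↔C swapped to make it positive)
  edge (12, 16)→(18, 2): d=(6,-14) inclusive
  edge (18, 2)→(16, 16): d=(-2,14) inclusive
  edge (16, 16)→(12, 16): d=(-4,0) inclusive
    (8,2)@(17, 5): e=[4,8,44] → X
    (9,2)@(19, 5): e=[32,-20,44] → .
    (8,3)@(17, 7): e=[16,4,36] → X
    (9,3)@(19, 7): e=[44,-24,36] → .
    (7,4)@(15, 9): e=[0,28,28] → X  [on edge]
    (8,4)@(17, 9): e=[28,0,28] → X  [on edge]
    (9,4)@(19, 9): e=[56,-28,28] → .
    (7,5)@(15, 11): e=[12,24,20] → X
    (8,5)@(17, 11): e=[40,-4,20] → .
    (7,6)@(15, 13): e=[24,20,12] → X
    (8,6)@(17, 13): e=[52,-8,12] → .
    (6,7)@(13, 15): e=[8,44,4] → X
  covered (8 px):
    . . . . . . . . . . . .
    . . . . . . . . . . . .
    . . . . . . . . X . . .
    . . . . . . . . X . . .
    . . . . . . . X X . . .
    . . . . . . . X . . . .
    . . . . . . . X . . . .
    . . . . . . X X . . . .

Z-buffer (winner per pixel, '.' = empty):
  . 1 1 1 1 1 . . 0 . . .
  . . . . 1 1 1 0 0 0 . .
  . . . . . . . 0 0 0 0 .
  . . . . . . . . 4 0 0 0
  . . 3 3 3 3 3 4 4 . . .
  . . 2 2 2 3 . 4 . . . .
  . 2 2 2 2 2 2 2 . . . .
  . . 3 . . . 4 4 . . . .

Answer: 1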